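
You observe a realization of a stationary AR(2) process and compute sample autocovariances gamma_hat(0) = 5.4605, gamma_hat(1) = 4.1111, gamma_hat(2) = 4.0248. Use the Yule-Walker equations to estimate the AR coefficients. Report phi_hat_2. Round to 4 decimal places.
\hat\phi_{2} = 0.3930

The Yule-Walker equations for an AR(p) process read, in matrix form,
  Gamma_p phi = r_p,   with   (Gamma_p)_{ij} = gamma(|i - j|),
                       (r_p)_i = gamma(i),   i,j = 1..p.
Substitute the sample gammas (Toeplitz matrix and right-hand side of size 2):
  Gamma_p = [[5.4605, 4.1111], [4.1111, 5.4605]]
  r_p     = [4.1111, 4.0248]
Written out:
  5.4605 phi_1 + 4.1111 phi_2 = 4.1111
  4.1111 phi_1 + 5.4605 phi_2 = 4.0248
Solve by Cramer's rule:
  det = gamma(0)^2 - gamma(1)^2 = (5.4605)^2 - (4.1111)^2 = 29.81706025 - 16.90114321 = 12.91591704
  phi_hat_1 = [gamma(1) gamma(0) - gamma(1) gamma(2)] / det = [(4.1111)(5.4605) - (4.1111)(4.0248)] / 12.91591704 = 5.90230627 / 12.91591704 = 0.457
  phi_hat_2 = [gamma(0) gamma(2) - gamma(1)^2] / det = [(5.4605)(4.0248) - (4.1111)^2] / 12.91591704 = 5.07627719 / 12.91591704 = 0.393
So phi_hat = [0.4570, 0.3930].
Therefore phi_hat_2 = 0.3930.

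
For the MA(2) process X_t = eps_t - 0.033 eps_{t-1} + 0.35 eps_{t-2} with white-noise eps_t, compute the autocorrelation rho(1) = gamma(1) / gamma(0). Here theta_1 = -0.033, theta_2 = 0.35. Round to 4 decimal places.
\rho(1) = -0.0396

For an MA(q) process with theta_0 = 1, the autocovariance is
  gamma(k) = sigma^2 * sum_{i=0..q-k} theta_i * theta_{i+k},
and rho(k) = gamma(k) / gamma(0). Sigma^2 cancels.
  numerator   = (1)*(-0.033) + (-0.033)*(0.35) = -0.04455.
  denominator = (1)^2 + (-0.033)^2 + (0.35)^2 = 1.123589.
  rho(1) = -0.04455 / 1.123589 = -0.0396.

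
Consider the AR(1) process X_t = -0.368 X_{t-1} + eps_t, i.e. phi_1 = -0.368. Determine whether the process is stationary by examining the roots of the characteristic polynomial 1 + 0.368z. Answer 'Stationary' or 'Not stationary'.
\text{Stationary}

The AR(p) characteristic polynomial is P(z) = 1 + 0.368z.
Stationarity requires all roots to lie outside the unit circle, i.e. |z| > 1 for every root.
This is linear in z: 1 + (0.368) z = 0  =>  z = -1/(0.368) = -2.717391,  |z| = 2.717391.
Moduli of all roots: 2.7174.
All moduli strictly greater than 1? Yes.
Verdict: Stationary.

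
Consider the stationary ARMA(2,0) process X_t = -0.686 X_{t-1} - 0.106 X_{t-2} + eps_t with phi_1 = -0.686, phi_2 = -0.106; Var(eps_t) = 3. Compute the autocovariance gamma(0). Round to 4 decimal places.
\gamma(0) = 4.9312

Multiply the model equation by X_{t-k} and take expectations. With theta_0 = psi_0 = 1 and psi_j the MA(infinity) weights, this gives
  gamma(k) - sum_i phi_i gamma(k-i) = c_k,
  c_k = sigma^2 * sum_{j=k..q} theta_j psi_{j-k}   (c_k = 0 for k > q),
using gamma(-m) = gamma(m).
Pure AR (q = 0): c_0 = sigma^2 = 3, c_k = 0 for k >= 1.
Equations for k = 0, 1, 2 (AR order 2, c_2 = 0):
  (E0) gamma(0) = phi_1 gamma(1) + phi_2 gamma(2) + c_0
  (E1) gamma(1) = phi_1 gamma(0) + phi_2 gamma(1) + c_1
  (E2) gamma(2) = phi_1 gamma(1) + phi_2 gamma(0)
From (E1): gamma(1) = A gamma(0) + B with
  A = phi_1 / (1 - phi_2) = -0.686 / 1.106 = -0.620253,   B = c_1 / (1 - phi_2) = 0 / 1.106 = 0.
Insert (E2) into (E0): gamma(0) (1 - phi_2^2) = phi_1 (1 + phi_2) gamma(1) + c_0.
  phi_1 (1 + phi_2) = (-0.686)(0.894) = -0.613284,   1 - phi_2^2 = 0.988764.
Replace gamma(1) by A gamma(0) + B and collect gamma(0):
  gamma(0) [0.988764 - (-0.613284)(-0.620253)] = c_0 = 3
  gamma(0) * 0.608373 = 3
  gamma(0) = 3 / 0.608373 = 4.931188.
Therefore gamma(0) = 4.9312 (to 4 decimal places).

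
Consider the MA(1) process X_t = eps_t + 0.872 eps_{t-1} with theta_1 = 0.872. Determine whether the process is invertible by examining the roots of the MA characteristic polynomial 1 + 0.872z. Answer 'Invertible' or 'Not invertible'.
\text{Invertible}

The MA(q) characteristic polynomial is P(z) = 1 + 0.872z.
Invertibility requires all roots to lie outside the unit circle, i.e. |z| > 1 for every root.
This is linear in z: 1 + (0.872) z = 0  =>  z = -1/(0.872) = -1.146789,  |z| = 1.146789.
Moduli of all roots: 1.1468.
All moduli strictly greater than 1? Yes.
Verdict: Invertible.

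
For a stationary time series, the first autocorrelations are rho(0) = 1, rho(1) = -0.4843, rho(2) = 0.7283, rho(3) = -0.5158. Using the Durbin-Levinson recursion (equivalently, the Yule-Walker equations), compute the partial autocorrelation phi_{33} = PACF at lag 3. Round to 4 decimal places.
\phi_{33} = -0.1750

The PACF at lag k is phi_{kk}, the last component of the solution
to the Yule-Walker system G_k phi = r_k where
  (G_k)_{ij} = rho(|i - j|), (r_k)_i = rho(i), i,j = 1..k.
Equivalently, Durbin-Levinson gives phi_{kk} iteratively:
  phi_{11} = rho(1)
  phi_{kk} = [rho(k) - sum_{j=1..k-1} phi_{k-1,j} rho(k-j)]
            / [1 - sum_{j=1..k-1} phi_{k-1,j} rho(j)],
  phi_{k,j} = phi_{k-1,j} - phi_{kk} phi_{k-1,k-j},  j = 1..k-1.
Step k = 1:
  phi_11 = rho(1) = -0.4843.
Step k = 2:
  phi_22 = [rho(2) - phi_11 rho(1)] / [1 - phi_11 rho(1)] = [0.7283 - (-0.4843)(-0.4843)] / [1 - (-0.4843)(-0.4843)]
         = 0.49375351 / 0.76545351 = 0.645047.
  Update: phi_21 = phi_11 - phi_22 phi_11 = -0.4843 - (0.645047)(-0.4843) = -0.171904.
Step k = 3:
  phi_33 = [rho(3) - phi_21 rho(2) - phi_22 rho(1)] / [1 - phi_21 rho(1) - phi_22 rho(2)]
    numerator   = -0.5158 - (-0.171904)(0.7283) - (0.645047)(-0.4843) = -0.07820624
    denominator = 1 - (-0.171904)(-0.4843) - (0.645047)(0.7283) = 0.44695928
  phi_33 = -0.07820624 / 0.44695928 = -0.175.
Therefore phi_{33} = -0.1750.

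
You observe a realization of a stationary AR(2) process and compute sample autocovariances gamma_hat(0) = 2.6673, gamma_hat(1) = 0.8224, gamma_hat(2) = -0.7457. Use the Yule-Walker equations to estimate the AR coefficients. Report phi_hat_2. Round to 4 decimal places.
\hat\phi_{2} = -0.4140

The Yule-Walker equations for an AR(p) process read, in matrix form,
  Gamma_p phi = r_p,   with   (Gamma_p)_{ij} = gamma(|i - j|),
                       (r_p)_i = gamma(i),   i,j = 1..p.
Substitute the sample gammas (Toeplitz matrix and right-hand side of size 2):
  Gamma_p = [[2.6673, 0.8224], [0.8224, 2.6673]]
  r_p     = [0.8224, -0.7457]
Written out:
  2.6673 phi_1 + 0.8224 phi_2 = 0.8224
  0.8224 phi_1 + 2.6673 phi_2 = -0.7457
Solve by Cramer's rule:
  det = gamma(0)^2 - gamma(1)^2 = (2.6673)^2 - (0.8224)^2 = 7.11448929 - 0.67634176 = 6.43814753
  phi_hat_1 = [gamma(1) gamma(0) - gamma(1) gamma(2)] / det = [(0.8224)(2.6673) - (0.8224)(-0.7457)] / 6.43814753 = 2.8068512 / 6.43814753 = 0.436
  phi_hat_2 = [gamma(0) gamma(2) - gamma(1)^2] / det = [(2.6673)(-0.7457) - (0.8224)^2] / 6.43814753 = -2.66534737 / 6.43814753 = -0.414
So phi_hat = [0.4360, -0.4140].
Therefore phi_hat_2 = -0.4140.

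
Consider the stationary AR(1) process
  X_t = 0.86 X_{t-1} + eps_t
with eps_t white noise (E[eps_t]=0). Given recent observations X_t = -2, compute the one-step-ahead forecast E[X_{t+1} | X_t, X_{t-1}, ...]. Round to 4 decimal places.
E[X_{t+1} \mid \mathcal F_t] = -1.7200

For an AR(p) model X_t = c + sum_i phi_i X_{t-i} + eps_t, the
one-step-ahead conditional mean is
  E[X_{t+1} | X_t, ...] = c + sum_i phi_i X_{t+1-i}.
Substitute known values:
  E[X_{t+1} | ...] = (0.86) * (-2)
                   = -1.7200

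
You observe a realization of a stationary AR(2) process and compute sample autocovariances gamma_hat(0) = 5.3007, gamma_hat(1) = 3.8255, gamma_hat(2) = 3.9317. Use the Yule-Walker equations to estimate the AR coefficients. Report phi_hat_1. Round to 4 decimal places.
\hat\phi_{1} = 0.3890

The Yule-Walker equations for an AR(p) process read, in matrix form,
  Gamma_p phi = r_p,   with   (Gamma_p)_{ij} = gamma(|i - j|),
                       (r_p)_i = gamma(i),   i,j = 1..p.
Substitute the sample gammas (Toeplitz matrix and right-hand side of size 2):
  Gamma_p = [[5.3007, 3.8255], [3.8255, 5.3007]]
  r_p     = [3.8255, 3.9317]
Written out:
  5.3007 phi_1 + 3.8255 phi_2 = 3.8255
  3.8255 phi_1 + 5.3007 phi_2 = 3.9317
Solve by Cramer's rule:
  det = gamma(0)^2 - gamma(1)^2 = (5.3007)^2 - (3.8255)^2 = 28.09742049 - 14.63445025 = 13.46297024
  phi_hat_1 = [gamma(1) gamma(0) - gamma(1) gamma(2)] / det = [(3.8255)(5.3007) - (3.8255)(3.9317)] / 13.46297024 = 5.2371095 / 13.46297024 = 0.389
  phi_hat_2 = [gamma(0) gamma(2) - gamma(1)^2] / det = [(5.3007)(3.9317) - (3.8255)^2] / 13.46297024 = 6.20631194 / 13.46297024 = 0.461
So phi_hat = [0.3890, 0.4610].
Therefore phi_hat_1 = 0.3890.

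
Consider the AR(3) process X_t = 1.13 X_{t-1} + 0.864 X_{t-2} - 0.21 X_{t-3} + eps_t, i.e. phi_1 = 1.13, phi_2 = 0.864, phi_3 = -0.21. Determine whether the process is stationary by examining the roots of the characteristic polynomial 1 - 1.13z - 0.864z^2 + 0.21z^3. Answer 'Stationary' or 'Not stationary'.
\text{Not stationary}

The AR(p) characteristic polynomial is P(z) = 1 - 1.13z - 0.864z^2 + 0.21z^3.
Stationarity requires all roots to lie outside the unit circle, i.e. |z| > 1 for every root.
Degree 3: look for a simple real root z0 first, then factor out (1 - z/z0) and solve the remaining quadratic.
Testing z0 = 5: P(5) = 1 + (-1.13)(5) + (-0.864)(5)^2 + (0.21)(5)^3
  = 1 + (-5.65) + (-21.6) + (26.25) = 0.  So z_0 = 5 is a root, |z_0| = 5.
Divide out the factor (1 - 0.2 z) = (1 - z/z0) (since 1/z0 = 0.2):
  P(z) = (1 - 0.2 z)(1 + (-0.93) z + (-1.05) z^2)
  [check: z-coef -0.93 - (0.2) = -1.13; z^2-coef -1.05 - (0.2)(-0.93) = -0.864; z^3-coef -(0.2)(-1.05) = 0.21.]
Remaining roots from the quadratic factor 1 + (-0.93) z + (-1.05) z^2:
  Set 1 + (-0.93) z + (-1.05) z^2 = 0, i.e. a z^2 + b z + c = 0 with a = -1.05, b = -0.93, c = 1.
  Discriminant D = b^2 - 4ac = (-0.93)^2 - 4*(-1.05)*1 = 0.8649 - (-4.2) = 5.0649.
  D >= 0, so the roots are real: z = (-b +/- sqrt(D)) / (2a) = (0.93 +/- 2.250533) / (-2.1).
    z_1 = (0.93 + 2.250533) / (-2.1) = -1.5145,   |z_1| = 1.5145.
    z_2 = (0.93 - 2.250533) / (-2.1) = 0.6288,   |z_2| = 0.6288.
Moduli of all roots: 5.0000, 1.5145, 0.6288.
All moduli strictly greater than 1? No.
Verdict: Not stationary.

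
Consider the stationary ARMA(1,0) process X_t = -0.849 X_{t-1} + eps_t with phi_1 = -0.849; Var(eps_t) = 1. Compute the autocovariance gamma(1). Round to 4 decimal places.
\gamma(1) = -3.0408

Multiply the model equation by X_{t-k} and take expectations. With theta_0 = psi_0 = 1 and psi_j the MA(infinity) weights, this gives
  gamma(k) - sum_i phi_i gamma(k-i) = c_k,
  c_k = sigma^2 * sum_{j=k..q} theta_j psi_{j-k}   (c_k = 0 for k > q),
using gamma(-m) = gamma(m).
Pure AR (q = 0): c_0 = sigma^2 = 1, c_k = 0 for k >= 1.
Equations for k = 0 and k = 1 (AR order 1):
  gamma(0) = phi_1 gamma(1) + c_0
  gamma(1) = phi_1 gamma(0) + c_1
Substituting the second into the first: gamma(0) (1 - phi_1^2) = c_0 + phi_1 c_1, so
  gamma(0) = c_0 / (1 - phi_1^2) = 1 / (1 - (-0.849)^2) = 1 / 0.279199 = 3.581675.
  gamma(1) = phi_1 gamma(0) = (-0.849)(3.581675) = -3.040842.
Therefore gamma(1) = -3.0408 (to 4 decimal places).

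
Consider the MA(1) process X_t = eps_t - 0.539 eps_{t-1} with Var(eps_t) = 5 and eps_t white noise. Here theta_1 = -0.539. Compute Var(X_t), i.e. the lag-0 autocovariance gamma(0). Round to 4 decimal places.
\gamma(0) = 6.4526

For an MA(q) process X_t = eps_t + sum_i theta_i eps_{t-i} with
Var(eps_t) = sigma^2, the variance is
  gamma(0) = sigma^2 * (1 + sum_i theta_i^2).
  sum_i theta_i^2 = (-0.539)^2 = 0.290521.
  gamma(0) = 5 * (1 + 0.290521) = 5 * 1.290521 = 6.452605, which rounds to 6.4526.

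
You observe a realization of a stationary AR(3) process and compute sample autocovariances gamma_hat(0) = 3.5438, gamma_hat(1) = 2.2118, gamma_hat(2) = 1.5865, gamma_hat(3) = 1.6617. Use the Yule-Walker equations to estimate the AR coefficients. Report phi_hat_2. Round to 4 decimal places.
\hat\phi_{2} = -0.0510

The Yule-Walker equations for an AR(p) process read, in matrix form,
  Gamma_p phi = r_p,   with   (Gamma_p)_{ij} = gamma(|i - j|),
                       (r_p)_i = gamma(i),   i,j = 1..p.
Substitute the sample gammas (Toeplitz matrix and right-hand side of size 3):
  Gamma_p = [[3.5438, 2.2118, 1.5865], [2.2118, 3.5438, 2.2118], [1.5865, 2.2118, 3.5438]]
  r_p     = [2.2118, 1.5865, 1.6617]
Written out (R1..R3):
  (R1) 3.5438 phi_1 + 2.2118 phi_2 + 1.5865 phi_3 = 2.2118
  (R2) 2.2118 phi_1 + 3.5438 phi_2 + 2.2118 phi_3 = 1.5865
  (R3) 1.5865 phi_1 + 2.2118 phi_2 + 3.5438 phi_3 = 1.6617
Gaussian elimination:
  R2 <- R2 - (2.2118/3.5438) R1 = R2 - (0.624132) R1:  2.163344 phi_2 + 1.221614 phi_3 = 0.206044
  R3 <- R3 - (1.5865/3.5438) R1 = R3 - (0.447683) R1:  1.221614 phi_2 + 2.83355 phi_3 = 0.671514
  R3 <- R3 - (1.221614/2.163344) R2 = R3 - (0.564688) R2:  2.14372 phi_3 = 0.555163
Back-substitution:
  phi_hat_3 = 0.555163 / 2.14372 = 0.258972
  phi_hat_2 = (0.206044 - (1.221614)(0.258972)) / 2.163344 = -0.050995
  phi_hat_1 = (2.2118 - (2.2118)(-0.050995) - (1.5865)(0.258972)) / 3.5438 = 0.540022
So phi_hat = [0.5400, -0.0510, 0.2590].
Therefore phi_hat_2 = -0.0510.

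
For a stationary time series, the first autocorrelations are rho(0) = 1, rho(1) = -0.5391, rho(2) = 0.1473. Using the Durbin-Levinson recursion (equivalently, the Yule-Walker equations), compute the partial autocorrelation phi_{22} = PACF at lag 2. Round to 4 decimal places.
\phi_{22} = -0.2021

The PACF at lag k is phi_{kk}, the last component of the solution
to the Yule-Walker system G_k phi = r_k where
  (G_k)_{ij} = rho(|i - j|), (r_k)_i = rho(i), i,j = 1..k.
Equivalently, Durbin-Levinson gives phi_{kk} iteratively:
  phi_{11} = rho(1)
  phi_{kk} = [rho(k) - sum_{j=1..k-1} phi_{k-1,j} rho(k-j)]
            / [1 - sum_{j=1..k-1} phi_{k-1,j} rho(j)],
  phi_{k,j} = phi_{k-1,j} - phi_{kk} phi_{k-1,k-j},  j = 1..k-1.
Step k = 1:
  phi_11 = rho(1) = -0.5391.
Step k = 2:
  phi_22 = [rho(2) - phi_11 rho(1)] / [1 - phi_11 rho(1)] = [0.1473 - (-0.5391)(-0.5391)] / [1 - (-0.5391)(-0.5391)]
         = -0.14332881 / 0.70937119 = -0.2021.
Therefore phi_{22} = -0.2021.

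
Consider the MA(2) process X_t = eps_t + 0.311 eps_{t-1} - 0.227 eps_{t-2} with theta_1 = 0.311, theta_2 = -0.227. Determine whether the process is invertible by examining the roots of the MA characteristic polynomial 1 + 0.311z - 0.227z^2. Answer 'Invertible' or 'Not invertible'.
\text{Invertible}

The MA(q) characteristic polynomial is P(z) = 1 + 0.311z - 0.227z^2.
Invertibility requires all roots to lie outside the unit circle, i.e. |z| > 1 for every root.
Set 1 + (0.311) z + (-0.227) z^2 = 0, i.e. a z^2 + b z + c = 0 with a = -0.227, b = 0.311, c = 1.
Discriminant D = b^2 - 4ac = (0.311)^2 - 4*(-0.227)*1 = 0.096721 - (-0.908) = 1.004721.
D >= 0, so the roots are real: z = (-b +/- sqrt(D)) / (2a) = (-0.311 +/- 1.002358) / (-0.454).
  z_1 = (-0.311 + 1.002358) / (-0.454) = -1.5228,   |z_1| = 1.5228.
  z_2 = (-0.311 - 1.002358) / (-0.454) = 2.8929,   |z_2| = 2.8929.
Moduli of all roots: 1.5228, 2.8929.
All moduli strictly greater than 1? Yes.
Verdict: Invertible.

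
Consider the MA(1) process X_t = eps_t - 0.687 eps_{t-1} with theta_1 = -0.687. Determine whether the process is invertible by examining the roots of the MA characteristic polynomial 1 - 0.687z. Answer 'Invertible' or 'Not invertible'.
\text{Invertible}

The MA(q) characteristic polynomial is P(z) = 1 - 0.687z.
Invertibility requires all roots to lie outside the unit circle, i.e. |z| > 1 for every root.
This is linear in z: 1 + (-0.687) z = 0  =>  z = -1/(-0.687) = 1.455604,  |z| = 1.455604.
Moduli of all roots: 1.4556.
All moduli strictly greater than 1? Yes.
Verdict: Invertible.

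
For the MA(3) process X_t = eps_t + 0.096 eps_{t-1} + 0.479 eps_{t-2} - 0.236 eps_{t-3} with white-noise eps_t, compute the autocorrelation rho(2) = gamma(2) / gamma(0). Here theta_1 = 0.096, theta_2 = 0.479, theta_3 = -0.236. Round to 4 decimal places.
\rho(2) = 0.3526

For an MA(q) process with theta_0 = 1, the autocovariance is
  gamma(k) = sigma^2 * sum_{i=0..q-k} theta_i * theta_{i+k},
and rho(k) = gamma(k) / gamma(0). Sigma^2 cancels.
  numerator   = (1)*(0.479) + (0.096)*(-0.236) = 0.456344.
  denominator = (1)^2 + (0.096)^2 + (0.479)^2 + (-0.236)^2 = 1.294353.
  rho(2) = 0.456344 / 1.294353 = 0.3526.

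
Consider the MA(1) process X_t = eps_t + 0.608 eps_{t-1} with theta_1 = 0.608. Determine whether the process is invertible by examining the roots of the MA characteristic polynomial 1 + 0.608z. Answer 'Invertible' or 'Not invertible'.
\text{Invertible}

The MA(q) characteristic polynomial is P(z) = 1 + 0.608z.
Invertibility requires all roots to lie outside the unit circle, i.e. |z| > 1 for every root.
This is linear in z: 1 + (0.608) z = 0  =>  z = -1/(0.608) = -1.644737,  |z| = 1.644737.
Moduli of all roots: 1.6447.
All moduli strictly greater than 1? Yes.
Verdict: Invertible.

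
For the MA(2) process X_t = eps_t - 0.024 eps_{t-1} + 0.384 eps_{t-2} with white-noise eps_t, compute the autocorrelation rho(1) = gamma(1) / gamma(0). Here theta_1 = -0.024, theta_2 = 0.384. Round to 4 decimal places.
\rho(1) = -0.0289

For an MA(q) process with theta_0 = 1, the autocovariance is
  gamma(k) = sigma^2 * sum_{i=0..q-k} theta_i * theta_{i+k},
and rho(k) = gamma(k) / gamma(0). Sigma^2 cancels.
  numerator   = (1)*(-0.024) + (-0.024)*(0.384) = -0.033216.
  denominator = (1)^2 + (-0.024)^2 + (0.384)^2 = 1.148032.
  rho(1) = -0.033216 / 1.148032 = -0.0289.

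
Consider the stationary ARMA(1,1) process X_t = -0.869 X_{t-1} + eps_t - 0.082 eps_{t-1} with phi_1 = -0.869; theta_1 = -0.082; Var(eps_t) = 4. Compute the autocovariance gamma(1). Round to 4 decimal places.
\gamma(1) = -16.6439

Multiply the model equation by X_{t-k} and take expectations. With theta_0 = psi_0 = 1 and psi_j the MA(infinity) weights, this gives
  gamma(k) - sum_i phi_i gamma(k-i) = c_k,
  c_k = sigma^2 * sum_{j=k..q} theta_j psi_{j-k}   (c_k = 0 for k > q),
using gamma(-m) = gamma(m).
psi-weights needed (psi_j = theta_j + sum_i phi_i psi_{j-i}):
  psi_1 = theta_1 + phi_1 = -0.082 + (-0.869) = -0.951
Right-hand sides:
  c_0 = sigma^2 (1 + theta_1 psi_1) = 4 * (1 + (-0.082)(-0.951)) = 4 * 1.077982 = 4.311928
  c_1 = sigma^2 theta_1 = 4 * (-0.082) = -0.328
  c_2 = 0
Equations for k = 0 and k = 1 (AR order 1):
  gamma(0) = phi_1 gamma(1) + c_0
  gamma(1) = phi_1 gamma(0) + c_1
Substituting the second into the first: gamma(0) (1 - phi_1^2) = c_0 + phi_1 c_1, so
  gamma(0) = (c_0 + phi_1 c_1) / (1 - phi_1^2) = (4.311928 + (-0.869)(-0.328)) / (1 - (-0.869)^2) = 4.59696 / 0.244839 = 18.77544.
  gamma(1) = phi_1 gamma(0) + c_1 = (-0.869)(18.77544) + (-0.328) = -16.643858.
Therefore gamma(1) = -16.6439 (to 4 decimal places).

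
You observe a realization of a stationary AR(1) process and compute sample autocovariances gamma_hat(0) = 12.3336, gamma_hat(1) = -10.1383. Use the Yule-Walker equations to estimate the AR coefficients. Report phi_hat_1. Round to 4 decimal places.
\hat\phi_{1} = -0.8220

The Yule-Walker equations for an AR(p) process read, in matrix form,
  Gamma_p phi = r_p,   with   (Gamma_p)_{ij} = gamma(|i - j|),
                       (r_p)_i = gamma(i),   i,j = 1..p.
Substitute the sample gammas (Toeplitz matrix and right-hand side of size 1):
  Gamma_p = [[12.3336]]
  r_p     = [-10.1383]
With p = 1 this is the single equation gamma(0) phi_1 = gamma(1):
  phi_hat_1 = gamma(1) / gamma(0) = -10.1383 / 12.3336 = -0.8220.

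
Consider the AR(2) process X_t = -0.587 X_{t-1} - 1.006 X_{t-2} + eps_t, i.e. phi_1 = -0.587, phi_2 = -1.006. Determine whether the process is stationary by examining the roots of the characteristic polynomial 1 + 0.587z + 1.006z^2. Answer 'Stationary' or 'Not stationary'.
\text{Not stationary}

The AR(p) characteristic polynomial is P(z) = 1 + 0.587z + 1.006z^2.
Stationarity requires all roots to lie outside the unit circle, i.e. |z| > 1 for every root.
Set 1 + (0.587) z + (1.006) z^2 = 0, i.e. a z^2 + b z + c = 0 with a = 1.006, b = 0.587, c = 1.
Discriminant D = b^2 - 4ac = (0.587)^2 - 4*(1.006)*1 = 0.344569 - (4.024) = -3.679431.
D < 0, so the roots are the complex-conjugate pair z = (-b +/- i sqrt(-D)) / (2a) = -0.2917 +/- 0.9534i.
For a conjugate pair |z|^2 = z * conj(z) = (product of roots) = c/a = 1/(1.006) = 0.994036, so |z| = sqrt(0.994036) = 0.997 for both roots.
Moduli of all roots: 0.9970, 0.9970.
All moduli strictly greater than 1? No.
Verdict: Not stationary.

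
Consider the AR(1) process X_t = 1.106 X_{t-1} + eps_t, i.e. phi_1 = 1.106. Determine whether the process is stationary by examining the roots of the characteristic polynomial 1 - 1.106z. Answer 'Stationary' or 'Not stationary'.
\text{Not stationary}

The AR(p) characteristic polynomial is P(z) = 1 - 1.106z.
Stationarity requires all roots to lie outside the unit circle, i.e. |z| > 1 for every root.
This is linear in z: 1 + (-1.106) z = 0  =>  z = -1/(-1.106) = 0.904159,  |z| = 0.904159.
Moduli of all roots: 0.9042.
All moduli strictly greater than 1? No.
Verdict: Not stationary.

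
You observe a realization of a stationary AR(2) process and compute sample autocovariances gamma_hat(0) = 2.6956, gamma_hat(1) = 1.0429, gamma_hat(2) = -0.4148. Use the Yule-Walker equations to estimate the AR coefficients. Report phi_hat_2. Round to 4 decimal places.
\hat\phi_{2} = -0.3570

The Yule-Walker equations for an AR(p) process read, in matrix form,
  Gamma_p phi = r_p,   with   (Gamma_p)_{ij} = gamma(|i - j|),
                       (r_p)_i = gamma(i),   i,j = 1..p.
Substitute the sample gammas (Toeplitz matrix and right-hand side of size 2):
  Gamma_p = [[2.6956, 1.0429], [1.0429, 2.6956]]
  r_p     = [1.0429, -0.4148]
Written out:
  2.6956 phi_1 + 1.0429 phi_2 = 1.0429
  1.0429 phi_1 + 2.6956 phi_2 = -0.4148
Solve by Cramer's rule:
  det = gamma(0)^2 - gamma(1)^2 = (2.6956)^2 - (1.0429)^2 = 7.26625936 - 1.08764041 = 6.17861895
  phi_hat_1 = [gamma(1) gamma(0) - gamma(1) gamma(2)] / det = [(1.0429)(2.6956) - (1.0429)(-0.4148)] / 6.17861895 = 3.24383616 / 6.17861895 = 0.525
  phi_hat_2 = [gamma(0) gamma(2) - gamma(1)^2] / det = [(2.6956)(-0.4148) - (1.0429)^2] / 6.17861895 = -2.20577529 / 6.17861895 = -0.357
So phi_hat = [0.5250, -0.3570].
Therefore phi_hat_2 = -0.3570.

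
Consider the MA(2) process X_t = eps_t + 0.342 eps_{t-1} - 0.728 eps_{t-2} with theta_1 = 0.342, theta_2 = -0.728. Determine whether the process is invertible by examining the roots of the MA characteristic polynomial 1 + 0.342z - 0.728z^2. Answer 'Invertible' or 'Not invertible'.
\text{Not invertible}

The MA(q) characteristic polynomial is P(z) = 1 + 0.342z - 0.728z^2.
Invertibility requires all roots to lie outside the unit circle, i.e. |z| > 1 for every root.
Set 1 + (0.342) z + (-0.728) z^2 = 0, i.e. a z^2 + b z + c = 0 with a = -0.728, b = 0.342, c = 1.
Discriminant D = b^2 - 4ac = (0.342)^2 - 4*(-0.728)*1 = 0.116964 - (-2.912) = 3.028964.
D >= 0, so the roots are real: z = (-b +/- sqrt(D)) / (2a) = (-0.342 +/- 1.740392) / (-1.456).
  z_1 = (-0.342 + 1.740392) / (-1.456) = -0.9604,   |z_1| = 0.9604.
  z_2 = (-0.342 - 1.740392) / (-1.456) = 1.4302,   |z_2| = 1.4302.
Moduli of all roots: 0.9604, 1.4302.
All moduli strictly greater than 1? No.
Verdict: Not invertible.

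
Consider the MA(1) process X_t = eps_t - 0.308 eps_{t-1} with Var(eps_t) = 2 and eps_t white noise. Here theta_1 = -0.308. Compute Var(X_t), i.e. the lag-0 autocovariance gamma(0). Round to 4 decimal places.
\gamma(0) = 2.1897

For an MA(q) process X_t = eps_t + sum_i theta_i eps_{t-i} with
Var(eps_t) = sigma^2, the variance is
  gamma(0) = sigma^2 * (1 + sum_i theta_i^2).
  sum_i theta_i^2 = (-0.308)^2 = 0.094864.
  gamma(0) = 2 * (1 + 0.094864) = 2 * 1.094864 = 2.189728, which rounds to 2.1897.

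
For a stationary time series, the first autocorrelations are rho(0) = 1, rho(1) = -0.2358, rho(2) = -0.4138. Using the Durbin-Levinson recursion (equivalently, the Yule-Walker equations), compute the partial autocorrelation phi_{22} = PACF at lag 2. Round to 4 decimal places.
\phi_{22} = -0.4970

The PACF at lag k is phi_{kk}, the last component of the solution
to the Yule-Walker system G_k phi = r_k where
  (G_k)_{ij} = rho(|i - j|), (r_k)_i = rho(i), i,j = 1..k.
Equivalently, Durbin-Levinson gives phi_{kk} iteratively:
  phi_{11} = rho(1)
  phi_{kk} = [rho(k) - sum_{j=1..k-1} phi_{k-1,j} rho(k-j)]
            / [1 - sum_{j=1..k-1} phi_{k-1,j} rho(j)],
  phi_{k,j} = phi_{k-1,j} - phi_{kk} phi_{k-1,k-j},  j = 1..k-1.
Step k = 1:
  phi_11 = rho(1) = -0.2358.
Step k = 2:
  phi_22 = [rho(2) - phi_11 rho(1)] / [1 - phi_11 rho(1)] = [-0.4138 - (-0.2358)(-0.2358)] / [1 - (-0.2358)(-0.2358)]
         = -0.46940164 / 0.94439836 = -0.497.
Therefore phi_{22} = -0.4970.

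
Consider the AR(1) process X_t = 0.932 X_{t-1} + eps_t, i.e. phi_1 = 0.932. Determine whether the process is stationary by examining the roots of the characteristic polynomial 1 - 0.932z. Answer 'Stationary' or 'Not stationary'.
\text{Stationary}

The AR(p) characteristic polynomial is P(z) = 1 - 0.932z.
Stationarity requires all roots to lie outside the unit circle, i.e. |z| > 1 for every root.
This is linear in z: 1 + (-0.932) z = 0  =>  z = -1/(-0.932) = 1.072961,  |z| = 1.072961.
Moduli of all roots: 1.0730.
All moduli strictly greater than 1? Yes.
Verdict: Stationary.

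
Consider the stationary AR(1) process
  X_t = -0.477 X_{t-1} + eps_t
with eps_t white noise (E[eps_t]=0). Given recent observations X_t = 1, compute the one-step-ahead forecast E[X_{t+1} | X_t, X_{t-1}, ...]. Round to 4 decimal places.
E[X_{t+1} \mid \mathcal F_t] = -0.4770

For an AR(p) model X_t = c + sum_i phi_i X_{t-i} + eps_t, the
one-step-ahead conditional mean is
  E[X_{t+1} | X_t, ...] = c + sum_i phi_i X_{t+1-i}.
Substitute known values:
  E[X_{t+1} | ...] = (-0.477) * (1)
                   = -0.4770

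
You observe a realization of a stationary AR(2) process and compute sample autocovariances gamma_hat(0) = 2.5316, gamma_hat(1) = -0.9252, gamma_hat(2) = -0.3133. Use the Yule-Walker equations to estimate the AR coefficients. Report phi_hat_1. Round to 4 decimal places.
\hat\phi_{1} = -0.4740

The Yule-Walker equations for an AR(p) process read, in matrix form,
  Gamma_p phi = r_p,   with   (Gamma_p)_{ij} = gamma(|i - j|),
                       (r_p)_i = gamma(i),   i,j = 1..p.
Substitute the sample gammas (Toeplitz matrix and right-hand side of size 2):
  Gamma_p = [[2.5316, -0.9252], [-0.9252, 2.5316]]
  r_p     = [-0.9252, -0.3133]
Written out:
  2.5316 phi_1 - 0.9252 phi_2 = -0.9252
  -0.9252 phi_1 + 2.5316 phi_2 = -0.3133
Solve by Cramer's rule:
  det = gamma(0)^2 - gamma(1)^2 = (2.5316)^2 - (-0.9252)^2 = 6.40899856 - 0.85599504 = 5.55300352
  phi_hat_1 = [gamma(1) gamma(0) - gamma(1) gamma(2)] / det = [(-0.9252)(2.5316) - (-0.9252)(-0.3133)] / 5.55300352 = -2.63210148 / 5.55300352 = -0.474
  phi_hat_2 = [gamma(0) gamma(2) - gamma(1)^2] / det = [(2.5316)(-0.3133) - (-0.9252)^2] / 5.55300352 = -1.64914532 / 5.55300352 = -0.297
So phi_hat = [-0.4740, -0.2970].
Therefore phi_hat_1 = -0.4740.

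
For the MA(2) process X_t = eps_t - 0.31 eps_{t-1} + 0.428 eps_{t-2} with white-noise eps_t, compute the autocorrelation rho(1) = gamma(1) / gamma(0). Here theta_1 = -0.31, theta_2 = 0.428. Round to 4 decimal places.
\rho(1) = -0.3460

For an MA(q) process with theta_0 = 1, the autocovariance is
  gamma(k) = sigma^2 * sum_{i=0..q-k} theta_i * theta_{i+k},
and rho(k) = gamma(k) / gamma(0). Sigma^2 cancels.
  numerator   = (1)*(-0.31) + (-0.31)*(0.428) = -0.44268.
  denominator = (1)^2 + (-0.31)^2 + (0.428)^2 = 1.279284.
  rho(1) = -0.44268 / 1.279284 = -0.3460.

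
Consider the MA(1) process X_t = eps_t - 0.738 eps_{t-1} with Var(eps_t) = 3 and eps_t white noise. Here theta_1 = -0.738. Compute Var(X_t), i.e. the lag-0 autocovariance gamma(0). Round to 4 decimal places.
\gamma(0) = 4.6339

For an MA(q) process X_t = eps_t + sum_i theta_i eps_{t-i} with
Var(eps_t) = sigma^2, the variance is
  gamma(0) = sigma^2 * (1 + sum_i theta_i^2).
  sum_i theta_i^2 = (-0.738)^2 = 0.544644.
  gamma(0) = 3 * (1 + 0.544644) = 3 * 1.544644 = 4.633932, which rounds to 4.6339.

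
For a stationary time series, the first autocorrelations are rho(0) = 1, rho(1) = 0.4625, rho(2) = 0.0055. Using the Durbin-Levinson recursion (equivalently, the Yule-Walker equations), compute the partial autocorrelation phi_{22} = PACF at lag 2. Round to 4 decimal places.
\phi_{22} = -0.2651

The PACF at lag k is phi_{kk}, the last component of the solution
to the Yule-Walker system G_k phi = r_k where
  (G_k)_{ij} = rho(|i - j|), (r_k)_i = rho(i), i,j = 1..k.
Equivalently, Durbin-Levinson gives phi_{kk} iteratively:
  phi_{11} = rho(1)
  phi_{kk} = [rho(k) - sum_{j=1..k-1} phi_{k-1,j} rho(k-j)]
            / [1 - sum_{j=1..k-1} phi_{k-1,j} rho(j)],
  phi_{k,j} = phi_{k-1,j} - phi_{kk} phi_{k-1,k-j},  j = 1..k-1.
Step k = 1:
  phi_11 = rho(1) = 0.4625.
Step k = 2:
  phi_22 = [rho(2) - phi_11 rho(1)] / [1 - phi_11 rho(1)] = [0.0055 - (0.4625)(0.4625)] / [1 - (0.4625)(0.4625)]
         = -0.20840625 / 0.78609375 = -0.2651.
Therefore phi_{22} = -0.2651.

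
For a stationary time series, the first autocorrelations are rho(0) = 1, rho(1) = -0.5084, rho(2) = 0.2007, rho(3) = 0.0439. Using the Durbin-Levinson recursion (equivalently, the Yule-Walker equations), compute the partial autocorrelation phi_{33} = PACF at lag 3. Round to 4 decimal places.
\phi_{33} = 0.1551

The PACF at lag k is phi_{kk}, the last component of the solution
to the Yule-Walker system G_k phi = r_k where
  (G_k)_{ij} = rho(|i - j|), (r_k)_i = rho(i), i,j = 1..k.
Equivalently, Durbin-Levinson gives phi_{kk} iteratively:
  phi_{11} = rho(1)
  phi_{kk} = [rho(k) - sum_{j=1..k-1} phi_{k-1,j} rho(k-j)]
            / [1 - sum_{j=1..k-1} phi_{k-1,j} rho(j)],
  phi_{k,j} = phi_{k-1,j} - phi_{kk} phi_{k-1,k-j},  j = 1..k-1.
Step k = 1:
  phi_11 = rho(1) = -0.5084.
Step k = 2:
  phi_22 = [rho(2) - phi_11 rho(1)] / [1 - phi_11 rho(1)] = [0.2007 - (-0.5084)(-0.5084)] / [1 - (-0.5084)(-0.5084)]
         = -0.05777056 / 0.74152944 = -0.077907.
  Update: phi_21 = phi_11 - phi_22 phi_11 = -0.5084 - (-0.077907)(-0.5084) = -0.548008.
Step k = 3:
  phi_33 = [rho(3) - phi_21 rho(2) - phi_22 rho(1)] / [1 - phi_21 rho(1) - phi_22 rho(2)]
    numerator   = 0.0439 - (-0.548008)(0.2007) - (-0.077907)(-0.5084) = 0.11427715
    denominator = 1 - (-0.548008)(-0.5084) - (-0.077907)(0.2007) = 0.73702869
  phi_33 = 0.11427715 / 0.73702869 = 0.1551.
Therefore phi_{33} = 0.1551.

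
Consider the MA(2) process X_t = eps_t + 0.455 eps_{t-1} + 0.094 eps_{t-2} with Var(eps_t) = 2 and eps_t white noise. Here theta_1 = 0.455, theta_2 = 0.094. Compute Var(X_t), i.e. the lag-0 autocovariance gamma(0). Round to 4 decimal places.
\gamma(0) = 2.4317

For an MA(q) process X_t = eps_t + sum_i theta_i eps_{t-i} with
Var(eps_t) = sigma^2, the variance is
  gamma(0) = sigma^2 * (1 + sum_i theta_i^2).
  sum_i theta_i^2 = (0.455)^2 + (0.094)^2 = 0.207025 + 0.008836 = 0.215861.
  gamma(0) = 2 * (1 + 0.215861) = 2 * 1.215861 = 2.431722, which rounds to 2.4317.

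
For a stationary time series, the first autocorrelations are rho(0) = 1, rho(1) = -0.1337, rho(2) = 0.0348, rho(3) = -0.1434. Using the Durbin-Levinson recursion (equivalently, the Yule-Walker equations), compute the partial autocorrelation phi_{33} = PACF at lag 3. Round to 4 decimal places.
\phi_{33} = -0.1390

The PACF at lag k is phi_{kk}, the last component of the solution
to the Yule-Walker system G_k phi = r_k where
  (G_k)_{ij} = rho(|i - j|), (r_k)_i = rho(i), i,j = 1..k.
Equivalently, Durbin-Levinson gives phi_{kk} iteratively:
  phi_{11} = rho(1)
  phi_{kk} = [rho(k) - sum_{j=1..k-1} phi_{k-1,j} rho(k-j)]
            / [1 - sum_{j=1..k-1} phi_{k-1,j} rho(j)],
  phi_{k,j} = phi_{k-1,j} - phi_{kk} phi_{k-1,k-j},  j = 1..k-1.
Step k = 1:
  phi_11 = rho(1) = -0.1337.
Step k = 2:
  phi_22 = [rho(2) - phi_11 rho(1)] / [1 - phi_11 rho(1)] = [0.0348 - (-0.1337)(-0.1337)] / [1 - (-0.1337)(-0.1337)]
         = 0.01692431 / 0.98212431 = 0.017232.
  Update: phi_21 = phi_11 - phi_22 phi_11 = -0.1337 - (0.017232)(-0.1337) = -0.131396.
Step k = 3:
  phi_33 = [rho(3) - phi_21 rho(2) - phi_22 rho(1)] / [1 - phi_21 rho(1) - phi_22 rho(2)]
    numerator   = -0.1434 - (-0.131396)(0.0348) - (0.017232)(-0.1337) = -0.13652345
    denominator = 1 - (-0.131396)(-0.1337) - (0.017232)(0.0348) = 0.98183266
  phi_33 = -0.13652345 / 0.98183266 = -0.139.
Therefore phi_{33} = -0.1390.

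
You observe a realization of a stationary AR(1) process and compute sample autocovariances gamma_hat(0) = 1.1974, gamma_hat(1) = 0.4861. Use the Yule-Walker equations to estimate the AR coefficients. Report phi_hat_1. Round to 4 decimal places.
\hat\phi_{1} = 0.4060

The Yule-Walker equations for an AR(p) process read, in matrix form,
  Gamma_p phi = r_p,   with   (Gamma_p)_{ij} = gamma(|i - j|),
                       (r_p)_i = gamma(i),   i,j = 1..p.
Substitute the sample gammas (Toeplitz matrix and right-hand side of size 1):
  Gamma_p = [[1.1974]]
  r_p     = [0.4861]
With p = 1 this is the single equation gamma(0) phi_1 = gamma(1):
  phi_hat_1 = gamma(1) / gamma(0) = 0.4861 / 1.1974 = 0.4060.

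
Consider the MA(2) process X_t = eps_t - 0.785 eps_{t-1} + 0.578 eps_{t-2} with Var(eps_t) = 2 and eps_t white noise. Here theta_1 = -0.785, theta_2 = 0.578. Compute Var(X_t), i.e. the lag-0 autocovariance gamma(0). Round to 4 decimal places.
\gamma(0) = 3.9006

For an MA(q) process X_t = eps_t + sum_i theta_i eps_{t-i} with
Var(eps_t) = sigma^2, the variance is
  gamma(0) = sigma^2 * (1 + sum_i theta_i^2).
  sum_i theta_i^2 = (-0.785)^2 + (0.578)^2 = 0.616225 + 0.334084 = 0.950309.
  gamma(0) = 2 * (1 + 0.950309) = 2 * 1.950309 = 3.900618, which rounds to 3.9006.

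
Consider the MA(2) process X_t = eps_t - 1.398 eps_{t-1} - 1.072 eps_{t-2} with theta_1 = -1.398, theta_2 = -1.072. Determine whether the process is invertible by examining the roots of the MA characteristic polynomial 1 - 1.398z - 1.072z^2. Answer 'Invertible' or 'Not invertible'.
\text{Not invertible}

The MA(q) characteristic polynomial is P(z) = 1 - 1.398z - 1.072z^2.
Invertibility requires all roots to lie outside the unit circle, i.e. |z| > 1 for every root.
Set 1 + (-1.398) z + (-1.072) z^2 = 0, i.e. a z^2 + b z + c = 0 with a = -1.072, b = -1.398, c = 1.
Discriminant D = b^2 - 4ac = (-1.398)^2 - 4*(-1.072)*1 = 1.954404 - (-4.288) = 6.242404.
D >= 0, so the roots are real: z = (-b +/- sqrt(D)) / (2a) = (1.398 +/- 2.49848) / (-2.144).
  z_1 = (1.398 + 2.49848) / (-2.144) = -1.8174,   |z_1| = 1.8174.
  z_2 = (1.398 - 2.49848) / (-2.144) = 0.5133,   |z_2| = 0.5133.
Moduli of all roots: 1.8174, 0.5133.
All moduli strictly greater than 1? No.
Verdict: Not invertible.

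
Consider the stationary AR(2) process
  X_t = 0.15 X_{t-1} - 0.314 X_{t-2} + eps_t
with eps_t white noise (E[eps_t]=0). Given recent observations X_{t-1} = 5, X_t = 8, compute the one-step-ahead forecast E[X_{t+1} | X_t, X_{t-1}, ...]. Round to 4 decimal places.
E[X_{t+1} \mid \mathcal F_t] = -0.3700

For an AR(p) model X_t = c + sum_i phi_i X_{t-i} + eps_t, the
one-step-ahead conditional mean is
  E[X_{t+1} | X_t, ...] = c + sum_i phi_i X_{t+1-i}.
Substitute known values:
  E[X_{t+1} | ...] = (0.15) * (8) + (-0.314) * (5)
                   = -0.3700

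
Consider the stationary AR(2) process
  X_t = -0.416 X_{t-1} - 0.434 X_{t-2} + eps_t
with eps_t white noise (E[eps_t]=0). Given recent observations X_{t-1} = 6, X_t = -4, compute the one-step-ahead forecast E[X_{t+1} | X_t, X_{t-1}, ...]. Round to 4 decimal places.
E[X_{t+1} \mid \mathcal F_t] = -0.9400

For an AR(p) model X_t = c + sum_i phi_i X_{t-i} + eps_t, the
one-step-ahead conditional mean is
  E[X_{t+1} | X_t, ...] = c + sum_i phi_i X_{t+1-i}.
Substitute known values:
  E[X_{t+1} | ...] = (-0.416) * (-4) + (-0.434) * (6)
                   = -0.9400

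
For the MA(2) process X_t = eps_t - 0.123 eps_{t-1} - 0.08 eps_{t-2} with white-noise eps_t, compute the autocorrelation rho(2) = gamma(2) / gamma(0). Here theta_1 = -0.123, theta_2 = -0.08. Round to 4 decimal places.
\rho(2) = -0.0783

For an MA(q) process with theta_0 = 1, the autocovariance is
  gamma(k) = sigma^2 * sum_{i=0..q-k} theta_i * theta_{i+k},
and rho(k) = gamma(k) / gamma(0). Sigma^2 cancels.
  numerator   = (1)*(-0.08) = -0.08.
  denominator = (1)^2 + (-0.123)^2 + (-0.08)^2 = 1.021529.
  rho(2) = -0.08 / 1.021529 = -0.0783.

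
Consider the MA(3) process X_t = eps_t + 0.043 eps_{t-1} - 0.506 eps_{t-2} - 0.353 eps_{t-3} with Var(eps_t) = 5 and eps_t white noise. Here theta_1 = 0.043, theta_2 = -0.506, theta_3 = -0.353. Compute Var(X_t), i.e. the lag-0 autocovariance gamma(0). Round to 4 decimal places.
\gamma(0) = 6.9125

For an MA(q) process X_t = eps_t + sum_i theta_i eps_{t-i} with
Var(eps_t) = sigma^2, the variance is
  gamma(0) = sigma^2 * (1 + sum_i theta_i^2).
  sum_i theta_i^2 = (0.043)^2 + (-0.506)^2 + (-0.353)^2 = 0.001849 + 0.256036 + 0.124609 = 0.382494.
  gamma(0) = 5 * (1 + 0.382494) = 5 * 1.382494 = 6.91247, which rounds to 6.9125.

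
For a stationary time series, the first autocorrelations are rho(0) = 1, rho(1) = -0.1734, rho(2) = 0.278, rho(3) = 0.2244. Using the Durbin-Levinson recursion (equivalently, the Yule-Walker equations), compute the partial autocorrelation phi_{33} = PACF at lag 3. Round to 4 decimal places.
\phi_{33} = 0.3360

The PACF at lag k is phi_{kk}, the last component of the solution
to the Yule-Walker system G_k phi = r_k where
  (G_k)_{ij} = rho(|i - j|), (r_k)_i = rho(i), i,j = 1..k.
Equivalently, Durbin-Levinson gives phi_{kk} iteratively:
  phi_{11} = rho(1)
  phi_{kk} = [rho(k) - sum_{j=1..k-1} phi_{k-1,j} rho(k-j)]
            / [1 - sum_{j=1..k-1} phi_{k-1,j} rho(j)],
  phi_{k,j} = phi_{k-1,j} - phi_{kk} phi_{k-1,k-j},  j = 1..k-1.
Step k = 1:
  phi_11 = rho(1) = -0.1734.
Step k = 2:
  phi_22 = [rho(2) - phi_11 rho(1)] / [1 - phi_11 rho(1)] = [0.278 - (-0.1734)(-0.1734)] / [1 - (-0.1734)(-0.1734)]
         = 0.24793244 / 0.96993244 = 0.255618.
  Update: phi_21 = phi_11 - phi_22 phi_11 = -0.1734 - (0.255618)(-0.1734) = -0.129076.
Step k = 3:
  phi_33 = [rho(3) - phi_21 rho(2) - phi_22 rho(1)] / [1 - phi_21 rho(1) - phi_22 rho(2)]
    numerator   = 0.2244 - (-0.129076)(0.278) - (0.255618)(-0.1734) = 0.30460728
    denominator = 1 - (-0.129076)(-0.1734) - (0.255618)(0.278) = 0.90655638
  phi_33 = 0.30460728 / 0.90655638 = 0.336.
Therefore phi_{33} = 0.3360.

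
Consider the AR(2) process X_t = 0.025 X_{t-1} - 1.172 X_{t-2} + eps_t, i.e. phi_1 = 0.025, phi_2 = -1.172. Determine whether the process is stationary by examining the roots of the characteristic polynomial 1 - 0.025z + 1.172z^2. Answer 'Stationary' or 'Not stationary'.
\text{Not stationary}

The AR(p) characteristic polynomial is P(z) = 1 - 0.025z + 1.172z^2.
Stationarity requires all roots to lie outside the unit circle, i.e. |z| > 1 for every root.
Set 1 + (-0.025) z + (1.172) z^2 = 0, i.e. a z^2 + b z + c = 0 with a = 1.172, b = -0.025, c = 1.
Discriminant D = b^2 - 4ac = (-0.025)^2 - 4*(1.172)*1 = 0.000625 - (4.688) = -4.687375.
D < 0, so the roots are the complex-conjugate pair z = (-b +/- i sqrt(-D)) / (2a) = 0.0107 +/- 0.9236i.
For a conjugate pair |z|^2 = z * conj(z) = (product of roots) = c/a = 1/(1.172) = 0.853242, so |z| = sqrt(0.853242) = 0.9237 for both roots.
Moduli of all roots: 0.9237, 0.9237.
All moduli strictly greater than 1? No.
Verdict: Not stationary.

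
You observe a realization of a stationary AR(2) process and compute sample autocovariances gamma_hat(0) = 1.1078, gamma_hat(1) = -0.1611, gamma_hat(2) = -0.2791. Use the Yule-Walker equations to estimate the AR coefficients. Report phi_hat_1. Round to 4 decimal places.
\hat\phi_{1} = -0.1860

The Yule-Walker equations for an AR(p) process read, in matrix form,
  Gamma_p phi = r_p,   with   (Gamma_p)_{ij} = gamma(|i - j|),
                       (r_p)_i = gamma(i),   i,j = 1..p.
Substitute the sample gammas (Toeplitz matrix and right-hand side of size 2):
  Gamma_p = [[1.1078, -0.1611], [-0.1611, 1.1078]]
  r_p     = [-0.1611, -0.2791]
Written out:
  1.1078 phi_1 - 0.1611 phi_2 = -0.1611
  -0.1611 phi_1 + 1.1078 phi_2 = -0.2791
Solve by Cramer's rule:
  det = gamma(0)^2 - gamma(1)^2 = (1.1078)^2 - (-0.1611)^2 = 1.22722084 - 0.02595321 = 1.20126763
  phi_hat_1 = [gamma(1) gamma(0) - gamma(1) gamma(2)] / det = [(-0.1611)(1.1078) - (-0.1611)(-0.2791)] / 1.20126763 = -0.22342959 / 1.20126763 = -0.186
  phi_hat_2 = [gamma(0) gamma(2) - gamma(1)^2] / det = [(1.1078)(-0.2791) - (-0.1611)^2] / 1.20126763 = -0.33514019 / 1.20126763 = -0.279
So phi_hat = [-0.1860, -0.2790].
Therefore phi_hat_1 = -0.1860.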